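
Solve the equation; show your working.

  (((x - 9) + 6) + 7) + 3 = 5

Step 1. [(((x - 9) + 6) + 7) + 3 = 5] peel the +3: subtract 3 from each side. So sub: ((x - 9) + 6) + 7 = 2.
Step 2. [((x - 9) + 6) + 7 = 2] the outer +7 inverts by subtracting 7 ⇒ sub: (x - 9) + 6 = -5.
Step 3. [(x - 9) + 6 = -5] peel the +6: subtract 6 from each side, so sub: x - 9 = -11.
Step 4. [x - 9 = -11] add 9: x sits inside (… - 9), so sub: x = -2.

Answer: x ∈ {-2}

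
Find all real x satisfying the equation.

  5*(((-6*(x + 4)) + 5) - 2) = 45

Step 1. [5*(((-6*(x + 4)) + 5) - 2) = 45] 5 out front; divide by 5 ⇒ div: ((-6*(x + 4)) + 5) - 2 = 9.
Step 2. [((-6*(x + 4)) + 5) - 2 = 9] the outer -2 inverts by adding 2, so sub: (-6*(x + 4)) + 5 = 11.
Step 3. [(-6*(x + 4)) + 5 = 11] peel the +5: subtract 5 from each side ⇒ sub: -6*(x + 4) = 6.
Step 4. [-6*(x + 4) = 6] -6 out front; divide by -6, so div: x + 4 = -1.
Step 5. [x + 4 = -1] subtract 4: x sits inside (… + 4) ⇒ sub: x = -5.

Answer: x ∈ {-5}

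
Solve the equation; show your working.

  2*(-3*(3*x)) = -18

Step 1. [2*(-3*(3*x)) = -18] divide by the outer 2. So div: -3*(3*x) = -9.
Step 2. [-3*(3*x) = -9] leading coefficient -3: divide by -3 ⇒ div: 3*x = 3.
Step 3. [3*x = 3] leading coefficient 3: divide by 3, so div: x = 1.

Answer: x ∈ {1}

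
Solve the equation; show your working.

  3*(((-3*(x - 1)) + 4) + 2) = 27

Step 1. [3*(((-3*(x - 1)) + 4) + 2) = 27] 3 out front; divide by 3. So div: ((-3*(x - 1)) + 4) + 2 = 9.
Step 2. [((-3*(x - 1)) + 4) + 2 = 9] peel the +2: subtract 2 from each side, so sub: (-3*(x - 1)) + 4 = 7.
Step 3. [(-3*(x - 1)) + 4 = 7] +4 is outermost — subtract 4 both sides. So sub: -3*(x - 1) = 3.
Step 4. [-3*(x - 1) = 3] -3 out front; divide by -3, so div: x - 1 = -1.
Step 5. [x - 1 = -1] the outer -1 inverts by adding 1. So sub: x = 0.

Answer: x ∈ {0}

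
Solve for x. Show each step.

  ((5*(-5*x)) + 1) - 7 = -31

Step 1. [((5*(-5*x)) + 1) - 7 = -31] peel the -7: add 7 from each side, so sub: (5*(-5*x)) + 1 = -24.
Step 2. [(5*(-5*x)) + 1 = -24] +1 is outermost — subtract 1 both sides. So sub: 5*(-5*x) = -25.
Step 3. [5*(-5*x) = -25] 5 out front; divide by 5 ⇒ div: -5*x = -5.
Step 4. [-5*x = -5] -5·(inner) — divide through by -5 ⇒ div: x = 1.

Answer: x ∈ {1}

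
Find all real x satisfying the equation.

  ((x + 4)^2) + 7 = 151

Step 1. [((x + 4)^2) + 7 = 151] subtract 7: x sits inside (… + 7) ⇒ sub: (x + 4)^2 = 144.
Step 2. [(x + 4)^2 = 144] LHS squared, RHS 144 ≥ 0: apply √ (±) ⇒ sqrt: x + 4 = 12 or -12.
Step 3. [x + 4 = 12 or -12] peel the +4: subtract 4 from each side, so sub: x = 8 or -16.

Answer: x ∈ {-16, 8}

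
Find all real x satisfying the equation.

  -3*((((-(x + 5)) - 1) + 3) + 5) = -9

Step 1. [-3*((((-(x + 5)) - 1) + 3) + 5) = -9] -3 out front; divide by -3 ⇒ div: (((-(x + 5)) - 1) + 3) + 5 = 3.
Step 2. [(((-(x + 5)) - 1) + 3) + 5 = 3] 5 comes off first (subtract 5), so sub: ((-(x + 5)) - 1) + 3 = -2.
Step 3. [((-(x + 5)) - 1) + 3 = -2] +3 is outermost — subtract 3 both sides. So sub: (-(x + 5)) - 1 = -5.
Step 4. [(-(x + 5)) - 1 = -5] -1 is outermost — add 1 both sides, so sub: -(x + 5) = -4.
Step 5. [-(x + 5) = -4] leading − — multiply by −1. So neg: x + 5 = 4.
Step 6. [x + 5 = 4] the outer +5 inverts by subtracting 5 ⇒ sub: x = -1.

Answer: x ∈ {-1}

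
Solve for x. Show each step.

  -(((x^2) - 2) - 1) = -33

Step 1. [-(((x^2) - 2) - 1) = -33] LHS negated; negate both sides, so neg: ((x^2) - 2) - 1 = 33.
Step 2. [((x^2) - 2) - 1 = 33] -1 is outermost — add 1 both sides ⇒ sub: (x^2) - 2 = 34.
Step 3. [(x^2) - 2 = 34] add 2: x sits inside (… - 2). So sub: x^2 = 36.
Step 4. [x^2 = 36] 36 ≥ 0, LHS is (·)² — take ±√. So sqrt: x = 6 or -6.

Answer: x ∈ {-6, 6}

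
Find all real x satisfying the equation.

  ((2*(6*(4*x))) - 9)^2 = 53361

Step 1. [((2*(6*(4*x))) - 9)^2 = 53361] 53361 ≥ 0, LHS is (·)² — take ±√. So sqrt: (2*(6*(4*x))) - 9 = 231 or -231.
Step 2. [(2*(6*(4*x))) - 9 = 231 or -231] peel the -9: add 9 from each side ⇒ sub: 2*(6*(4*x)) = 240 or -222.
Step 3. [2*(6*(4*x)) = 240 or -222] 2 out front; divide by 2 ⇒ div: 6*(4*x) = 120 or -111.
Step 4. [6*(4*x) = 120 or -111] 6·(inner) — divide through by 6, so div: 4*x = 20 or -37/2.
Step 5. [4*x = 20 or -37/2] 4·(inner) — divide through by 4. So div: x = 5 or -37/8.

Answer: x ∈ {-37/8, 5}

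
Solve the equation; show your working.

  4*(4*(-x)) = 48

Step 1. [4*(4*(-x)) = 48] divide by the outer 4, so div: 4*(-x) = 12.
Step 2. [4*(-x) = 12] divide by the outer 4. So div: -x = 3.
Step 3. [-x = 3] flip signs both sides ⇒ neg: x = -3.

Answer: x ∈ {-3}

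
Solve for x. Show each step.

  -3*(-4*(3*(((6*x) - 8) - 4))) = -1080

Step 1. [-3*(-4*(3*(((6*x) - 8) - 4))) = -1080] -3·(inner) — divide through by -3. So div: -4*(3*(((6*x) - 8) - 4)) = 360.
Step 2. [-4*(3*(((6*x) - 8) - 4)) = 360] leading coefficient -4: divide by -4. So div: 3*(((6*x) - 8) - 4) = -90.
Step 3. [3*(((6*x) - 8) - 4) = -90] 3·(inner) — divide through by 3. So div: ((6*x) - 8) - 4 = -30.
Step 4. [((6*x) - 8) - 4 = -30] 4 comes off first (add 4). So sub: (6*x) - 8 = -26.
Step 5. [(6*x) - 8 = -26] -8 is outermost — add 8 both sides, so sub: 6*x = -18.
Step 6. [6*x = -18] LHS = 6·(…); ÷6 both sides, so div: x = -3.

Answer: x ∈ {-3}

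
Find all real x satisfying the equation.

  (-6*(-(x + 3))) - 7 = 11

Step 1. [(-6*(-(x + 3))) - 7 = 11] 7 comes off first (add 7), so sub: -6*(-(x + 3)) = 18.
Step 2. [-6*(-(x + 3)) = 18] divide by the outer -6. So div: -(x + 3) = -3.
Step 3. [-(x + 3) = -3] flip signs both sides. So neg: x + 3 = 3.
Step 4. [x + 3 = 3] subtract 3: x sits inside (… + 3). So sub: x = 0.

Answer: x ∈ {0}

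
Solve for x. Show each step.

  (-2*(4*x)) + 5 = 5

Step 1. [(-2*(4*x)) + 5 = 5] the outer +5 inverts by subtracting 5, so sub: -2*(4*x) = 0.
Step 2. [-2*(4*x) = 0] leading coefficient -2: divide by -2, so div: 4*x = 0.
Step 3. [4*x = 0] 4 out front; divide by 4. So div: x = 0.

Answer: x ∈ {0}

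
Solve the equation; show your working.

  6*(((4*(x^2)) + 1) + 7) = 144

Step 1. [6*(((4*(x^2)) + 1) + 7) = 144] LHS = 6·(…); ÷6 both sides, so div: ((4*(x^2)) + 1) + 7 = 24.
Step 2. [((4*(x^2)) + 1) + 7 = 24] 7 comes off first (subtract 7). So sub: (4*(x^2)) + 1 = 17.
Step 3. [(4*(x^2)) + 1 = 17] +1 is outermost — subtract 1 both sides ⇒ sub: 4*(x^2) = 16.
Step 4. [4*(x^2) = 16] leading coefficient 4: divide by 4. So div: x^2 = 4.
Step 5. [x^2 = 4] √ both sides: 4 ≥ 0 gives two branches, so sqrt: x = 2 or -2.

Answer: x ∈ {-2, 2}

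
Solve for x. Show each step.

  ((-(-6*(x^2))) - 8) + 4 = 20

Step 1. [((-(-6*(x^2))) - 8) + 4 = 20] peel the +4: subtract 4 from each side. So sub: (-(-6*(x^2))) - 8 = 16.
Step 2. [(-(-6*(x^2))) - 8 = 16] add 8: x sits inside (… - 8), so sub: -(-6*(x^2)) = 24.
Step 3. [-(-6*(x^2)) = 24] flip signs both sides, so neg: -6*(x^2) = -24.
Step 4. [-6*(x^2) = -24] LHS = -6·(…); ÷-6 both sides, so div: x^2 = 4.
Step 5. [x^2 = 4] √ both sides: 4 ≥ 0 gives two branches ⇒ sqrt: x = 2 or -2.

Answer: x ∈ {-2, 2}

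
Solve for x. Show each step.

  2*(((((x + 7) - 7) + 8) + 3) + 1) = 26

Step 1. [2*(((((x + 7) - 7) + 8) + 3) + 1) = 26] 2·(inner) — divide through by 2, so div: ((((x + 7) - 7) + 8) + 3) + 1 = 13.
Step 2. [((((x + 7) - 7) + 8) + 3) + 1 = 13] +1 is outermost — subtract 1 both sides, so sub: (((x + 7) - 7) + 8) + 3 = 12.
Step 3. [(((x + 7) - 7) + 8) + 3 = 12] peel the +3: subtract 3 from each side. So sub: ((x + 7) - 7) + 8 = 9.
Step 4. [((x + 7) - 7) + 8 = 9] peel the +8: subtract 8 from each side. So sub: (x + 7) - 7 = 1.
Step 5. [(x + 7) - 7 = 1] peel the -7: add 7 from each side. So sub: x + 7 = 8.
Step 6. [x + 7 = 8] +7 is outermost — subtract 7 both sides ⇒ sub: x = 1.

Answer: x ∈ {1}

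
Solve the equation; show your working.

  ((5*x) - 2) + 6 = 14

Step 1. [((5*x) - 2) + 6 = 14] +6 is outermost — subtract 6 both sides, so sub: (5*x) - 2 = 8.
Step 2. [(5*x) - 2 = 8] -2 is outermost — add 2 both sides. So sub: 5*x = 10.
Step 3. [5*x = 10] 5·(inner) — divide through by 5. So div: x = 2.

Answer: x ∈ {2}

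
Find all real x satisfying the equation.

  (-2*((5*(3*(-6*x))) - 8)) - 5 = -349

Step 1. [(-2*((5*(3*(-6*x))) - 8)) - 5 = -349] add 5: x sits inside (… - 5), so sub: -2*((5*(3*(-6*x))) - 8) = -344.
Step 2. [-2*((5*(3*(-6*x))) - 8) = -344] leading coefficient -2: divide by -2. So div: (5*(3*(-6*x))) - 8 = 172.
Step 3. [(5*(3*(-6*x))) - 8 = 172] add 8: x sits inside (… - 8) ⇒ sub: 5*(3*(-6*x)) = 180.
Step 4. [5*(3*(-6*x)) = 180] 5·(inner) — divide through by 5, so div: 3*(-6*x) = 36.
Step 5. [3*(-6*x) = 36] 3·(inner) — divide through by 3 ⇒ div: -6*x = 12.
Step 6. [-6*x = 12] LHS = -6·(…); ÷-6 both sides ⇒ div: x = -2.

Answer: x ∈ {-2}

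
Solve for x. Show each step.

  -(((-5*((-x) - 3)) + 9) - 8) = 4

Step 1. [-(((-5*((-x) - 3)) + 9) - 8) = 4] LHS negated; negate both sides ⇒ neg: ((-5*((-x) - 3)) + 9) - 8 = -4.
Step 2. [((-5*((-x) - 3)) + 9) - 8 = -4] the outer -8 inverts by adding 8, so sub: (-5*((-x) - 3)) + 9 = 4.
Step 3. [(-5*((-x) - 3)) + 9 = 4] subtract 9: x sits inside (… + 9). So sub: -5*((-x) - 3) = -5.
Step 4. [-5*((-x) - 3) = -5] leading coefficient -5: divide by -5, so div: (-x) - 3 = 1.
Step 5. [(-x) - 3 = 1] 3 comes off first (add 3), so sub: -x = 4.
Step 6. [-x = 4] leading − — multiply by −1. So neg: x = -4.

Answer: x ∈ {-4}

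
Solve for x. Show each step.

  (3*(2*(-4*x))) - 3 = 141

Step 1. [(3*(2*(-4*x))) - 3 = 141] common factor 3 (LHS and 141) — divide through. So factor: (2*(-4*x)) - 1 = 47.
Step 2. [(2*(-4*x)) - 1 = 47] add 1: x sits inside (… - 1), so sub: 2*(-4*x) = 48.
Step 3. [2*(-4*x) = 48] leading coefficient 2: divide by 2. So div: -4*x = 24.
Step 4. [-4*x = 24] -4 out front; divide by -4 ⇒ div: x = -6.

Answer: x ∈ {-6}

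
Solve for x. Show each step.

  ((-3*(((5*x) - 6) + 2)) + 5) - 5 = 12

Step 1. [((-3*(((5*x) - 6) + 2)) + 5) - 5 = 12] 5 comes off first (add 5), so sub: (-3*(((5*x) - 6) + 2)) + 5 = 17.
Step 2. [(-3*(((5*x) - 6) + 2)) + 5 = 17] the outer +5 inverts by subtracting 5. So sub: -3*(((5*x) - 6) + 2) = 12.
Step 3. [-3*(((5*x) - 6) + 2) = 12] LHS = -3·(…); ÷-3 both sides. So div: ((5*x) - 6) + 2 = -4.
Step 4. [((5*x) - 6) + 2 = -4] 2 comes off first (subtract 2) ⇒ sub: (5*x) - 6 = -6.
Step 5. [(5*x) - 6 = -6] peel the -6: add 6 from each side. So sub: 5*x = 0.
Step 6. [5*x = 0] 5·(inner) — divide through by 5, so div: x = 0.

Answer: x ∈ {0}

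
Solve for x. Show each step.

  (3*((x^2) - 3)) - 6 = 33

Step 1. [(3*((x^2) - 3)) - 6 = 33] -6 is outermost — add 6 both sides ⇒ sub: 3*((x^2) - 3) = 39.
Step 2. [3*((x^2) - 3) = 39] LHS = 3·(…); ÷3 both sides ⇒ div: (x^2) - 3 = 13.
Step 3. [(x^2) - 3 = 13] peel the -3: add 3 from each side. So sub: x^2 = 16.
Step 4. [x^2 = 16] √ both sides: 16 ≥ 0 gives two branches. So sqrt: x = 4 or -4.

Answer: x ∈ {-4, 4}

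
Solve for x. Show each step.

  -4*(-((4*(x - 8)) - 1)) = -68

Step 1. [-4*(-((4*(x - 8)) - 1)) = -68] leading coefficient -4: divide by -4. So div: -((4*(x - 8)) - 1) = 17.
Step 2. [-((4*(x - 8)) - 1) = 17] leading − — multiply by −1. So neg: (4*(x - 8)) - 1 = -17.
Step 3. [(4*(x - 8)) - 1 = -17] the outer -1 inverts by adding 1, so sub: 4*(x - 8) = -16.
Step 4. [4*(x - 8) = -16] 4 out front; divide by 4 ⇒ div: x - 8 = -4.
Step 5. [x - 8 = -4] the outer -8 inverts by adding 8, so sub: x = 4.

Answer: x ∈ {4}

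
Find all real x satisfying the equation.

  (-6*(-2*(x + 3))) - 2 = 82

Step 1. [(-6*(-2*(x + 3))) - 2 = 82] -2 is outermost — add 2 both sides. So sub: -6*(-2*(x + 3)) = 84.
Step 2. [-6*(-2*(x + 3)) = 84] -6·(inner) — divide through by -6 ⇒ div: -2*(x + 3) = -14.
Step 3. [-2*(x + 3) = -14] -2·(inner) — divide through by -2, so div: x + 3 = 7.
Step 4. [x + 3 = 7] +3 is outermost — subtract 3 both sides. So sub: x = 4.

Answer: x ∈ {4}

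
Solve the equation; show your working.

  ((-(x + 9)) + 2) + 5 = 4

Step 1. [((-(x + 9)) + 2) + 5 = 4] the outer +5 inverts by subtracting 5. So sub: (-(x + 9)) + 2 = -1.
Step 2. [(-(x + 9)) + 2 = -1] the outer +2 inverts by subtracting 2. So sub: -(x + 9) = -3.
Step 3. [-(x + 9) = -3] LHS negated; negate both sides, so neg: x + 9 = 3.
Step 4. [x + 9 = 3] +9 is outermost — subtract 9 both sides ⇒ sub: x = -6.

Answer: x ∈ {-6}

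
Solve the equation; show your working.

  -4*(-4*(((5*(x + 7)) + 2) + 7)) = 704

Step 1. [-4*(-4*(((5*(x + 7)) + 2) + 7)) = 704] leading coefficient -4: divide by -4. So div: -4*(((5*(x + 7)) + 2) + 7) = -176.
Step 2. [-4*(((5*(x + 7)) + 2) + 7) = -176] -4·(inner) — divide through by -4 ⇒ div: ((5*(x + 7)) + 2) + 7 = 44.
Step 3. [((5*(x + 7)) + 2) + 7 = 44] 7 comes off first (subtract 7) ⇒ sub: (5*(x + 7)) + 2 = 37.
Step 4. [(5*(x + 7)) + 2 = 37] subtract 2: x sits inside (… + 2) ⇒ sub: 5*(x + 7) = 35.
Step 5. [5*(x + 7) = 35] 5 out front; divide by 5, so div: x + 7 = 7.
Step 6. [x + 7 = 7] the outer +7 inverts by subtracting 7, so sub: x = 0.

Answer: x ∈ {0}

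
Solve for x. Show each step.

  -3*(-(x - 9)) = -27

Step 1. [-3*(-(x - 9)) = -27] -3·(inner) — divide through by -3. So div: -(x - 9) = 9.
Step 2. [-(x - 9) = 9] flip signs both sides. So neg: x - 9 = -9.
Step 3. [x - 9 = -9] the outer -9 inverts by adding 9, so sub: x = 0.

Answer: x ∈ {0}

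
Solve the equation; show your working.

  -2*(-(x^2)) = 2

Step 1. [-2*(-(x^2)) = 2] -2 out front; divide by -2. So div: -(x^2) = -1.
Step 2. [-(x^2) = -1] leading − — multiply by −1, so neg: x^2 = 1.
Step 3. [x^2 = 1] √ both sides: 1 ≥ 0 gives two branches ⇒ sqrt: x = 1 or -1.

Answer: x ∈ {-1, 1}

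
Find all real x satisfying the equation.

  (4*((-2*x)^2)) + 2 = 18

Step 1. [(4*((-2*x)^2)) + 2 = 18] peel the +2: subtract 2 from each side. So sub: 4*((-2*x)^2) = 16.
Step 2. [4*((-2*x)^2) = 16] divide by the outer 4 ⇒ div: (-2*x)^2 = 4.
Step 3. [(-2*x)^2 = 4] √ both sides: 4 ≥ 0 gives two branches. So sqrt: -2*x = 2 or -2.
Step 4. [-2*x = 2 or -2] LHS = -2·(…); ÷-2 both sides. So div: x = -1 or 1.

Answer: x ∈ {-1, 1}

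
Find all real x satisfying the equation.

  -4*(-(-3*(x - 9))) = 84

Step 1. [-4*(-(-3*(x - 9))) = 84] LHS = -4·(…); ÷-4 both sides, so div: -(-3*(x - 9)) = -21.
Step 2. [-(-3*(x - 9)) = -21] LHS negated; negate both sides. So neg: -3*(x - 9) = 21.
Step 3. [-3*(x - 9) = 21] leading coefficient -3: divide by -3 ⇒ div: x - 9 = -7.
Step 4. [x - 9 = -7] the outer -9 inverts by adding 9 ⇒ sub: x = 2.

Answer: x ∈ {2}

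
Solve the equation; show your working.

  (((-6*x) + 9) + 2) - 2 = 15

Step 1. [(((-6*x) + 9) + 2) - 2 = 15] -2 is outermost — add 2 both sides, so sub: ((-6*x) + 9) + 2 = 17.
Step 2. [((-6*x) + 9) + 2 = 17] +2 is outermost — subtract 2 both sides, so sub: (-6*x) + 9 = 15.
Step 3. [(-6*x) + 9 = 15] 9 comes off first (subtract 9). So sub: -6*x = 6.
Step 4. [-6*x = 6] leading coefficient -6: divide by -6. So div: x = -1.

Answer: x ∈ {-1}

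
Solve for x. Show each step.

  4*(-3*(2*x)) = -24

Step 1. [4*(-3*(2*x)) = -24] LHS = 4·(…); ÷4 both sides. So div: -3*(2*x) = -6.
Step 2. [-3*(2*x) = -6] -3 out front; divide by -3 ⇒ div: 2*x = 2.
Step 3. [2*x = 2] 2·(inner) — divide through by 2, so div: x = 1.

Answer: x ∈ {1}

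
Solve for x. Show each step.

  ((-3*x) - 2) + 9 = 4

Step 1. [((-3*x) - 2) + 9 = 4] +9 is outermost — subtract 9 both sides, so sub: (-3*x) - 2 = -5.
Step 2. [(-3*x) - 2 = -5] add 2: x sits inside (… - 2), so sub: -3*x = -3.
Step 3. [-3*x = -3] LHS = -3·(…); ÷-3 both sides. So div: x = 1.

Answer: x ∈ {1}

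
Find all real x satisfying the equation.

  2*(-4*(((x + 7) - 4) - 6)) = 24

Step 1. [2*(-4*(((x + 7) - 4) - 6)) = 24] LHS = 2·(…); ÷2 both sides. So div: -4*(((x + 7) - 4) - 6) = 12.
Step 2. [-4*(((x + 7) - 4) - 6) = 12] divide by the outer -4 ⇒ div: ((x + 7) - 4) - 6 = -3.
Step 3. [((x + 7) - 4) - 6 = -3] 6 comes off first (add 6). So sub: (x + 7) - 4 = 3.
Step 4. [(x + 7) - 4 = 3] the outer -4 inverts by adding 4. So sub: x + 7 = 7.
Step 5. [x + 7 = 7] the outer +7 inverts by subtracting 7 ⇒ sub: x = 0.

Answer: x ∈ {0}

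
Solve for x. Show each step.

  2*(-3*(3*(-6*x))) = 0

Step 1. [2*(-3*(3*(-6*x))) = 0] LHS = 2·(…); ÷2 both sides. So div: -3*(3*(-6*x)) = 0.
Step 2. [-3*(3*(-6*x)) = 0] divide by the outer -3. So div: 3*(-6*x) = 0.
Step 3. [3*(-6*x) = 0] leading coefficient 3: divide by 3 ⇒ div: -6*x = 0.
Step 4. [-6*x = 0] divide by the outer -6. So div: x = 0.

Answer: x ∈ {0}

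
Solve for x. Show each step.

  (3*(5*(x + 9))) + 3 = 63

Step 1. [(3*(5*(x + 9))) + 3 = 63] +3 is outermost — subtract 3 both sides ⇒ sub: 3*(5*(x + 9)) = 60.
Step 2. [3*(5*(x + 9)) = 60] 3 out front; divide by 3. So div: 5*(x + 9) = 20.
Step 3. [5*(x + 9) = 20] leading coefficient 5: divide by 5 ⇒ div: x + 9 = 4.
Step 4. [x + 9 = 4] subtract 9: x sits inside (… + 9), so sub: x = -5.

Answer: x ∈ {-5}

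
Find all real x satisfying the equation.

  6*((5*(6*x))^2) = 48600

Step 1. [6*((5*(6*x))^2) = 48600] LHS = 6·(…); ÷6 both sides ⇒ div: (5*(6*x))^2 = 8100.
Step 2. [(5*(6*x))^2 = 8100] √ both sides: 8100 ≥ 0 gives two branches. So sqrt: 5*(6*x) = 90 or -90.
Step 3. [5*(6*x) = 90 or -90] divide by the outer 5, so div: 6*x = 18 or -18.
Step 4. [6*x = 18 or -18] divide by the outer 6. So div: x = 3 or -3.

Answer: x ∈ {-3, 3}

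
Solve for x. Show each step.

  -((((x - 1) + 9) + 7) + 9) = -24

Step 1. [-((((x - 1) + 9) + 7) + 9) = -24] leading − — multiply by −1. So neg: (((x - 1) + 9) + 7) + 9 = 24.
Step 2. [(((x - 1) + 9) + 7) + 9 = 24] the outer +9 inverts by subtracting 9. So sub: ((x - 1) + 9) + 7 = 15.
Step 3. [((x - 1) + 9) + 7 = 15] the outer +7 inverts by subtracting 7, so sub: (x - 1) + 9 = 8.
Step 4. [(x - 1) + 9 = 8] the outer +9 inverts by subtracting 9 ⇒ sub: x - 1 = -1.
Step 5. [x - 1 = -1] the outer -1 inverts by adding 1 ⇒ sub: x = 0.

Answer: x ∈ {0}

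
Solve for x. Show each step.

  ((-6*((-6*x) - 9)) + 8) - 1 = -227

Step 1. [((-6*((-6*x) - 9)) + 8) - 1 = -227] 1 comes off first (add 1), so sub: (-6*((-6*x) - 9)) + 8 = -226.
Step 2. [(-6*((-6*x) - 9)) + 8 = -226] subtract 8: x sits inside (… + 8). So sub: -6*((-6*x) - 9) = -234.
Step 3. [-6*((-6*x) - 9) = -234] LHS = -6·(…); ÷-6 both sides. So div: (-6*x) - 9 = 39.
Step 4. [(-6*x) - 9 = 39] -9 is outermost — add 9 both sides, so sub: -6*x = 48.
Step 5. [-6*x = 48] leading coefficient -6: divide by -6 ⇒ div: x = -8.

Answer: x ∈ {-8}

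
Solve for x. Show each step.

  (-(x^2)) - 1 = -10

Step 1. [(-(x^2)) - 1 = -10] the outer -1 inverts by adding 1. So sub: -(x^2) = -9.
Step 2. [-(x^2) = -9] flip signs both sides, so neg: x^2 = 9.
Step 3. [x^2 = 9] LHS squared, RHS 9 ≥ 0: apply √ (±) ⇒ sqrt: x = 3 or -3.

Answer: x ∈ {-3, 3}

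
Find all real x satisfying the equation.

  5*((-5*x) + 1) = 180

Step 1. [5*((-5*x) + 1) = 180] 5·(inner) — divide through by 5. So div: (-5*x) + 1 = 36.
Step 2. [(-5*x) + 1 = 36] +1 is outermost — subtract 1 both sides. So sub: -5*x = 35.
Step 3. [-5*x = 35] -5 out front; divide by -5 ⇒ div: x = -7.

Answer: x ∈ {-7}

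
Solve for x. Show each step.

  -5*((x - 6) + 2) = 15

Step 1. [-5*((x - 6) + 2) = 15] -5·(inner) — divide through by -5 ⇒ div: (x - 6) + 2 = -3.
Step 2. [(x - 6) + 2 = -3] 2 comes off first (subtract 2) ⇒ sub: x - 6 = -5.
Step 3. [x - 6 = -5] peel the -6: add 6 from each side. So sub: x = 1.

Answer: x ∈ {1}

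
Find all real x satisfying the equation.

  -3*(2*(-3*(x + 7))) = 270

Step 1. [-3*(2*(-3*(x + 7))) = 270] leading coefficient -3: divide by -3 ⇒ div: 2*(-3*(x + 7)) = -90.
Step 2. [2*(-3*(x + 7)) = -90] LHS = 2·(…); ÷2 both sides ⇒ div: -3*(x + 7) = -45.
Step 3. [-3*(x + 7) = -45] LHS = -3·(…); ÷-3 both sides, so div: x + 7 = 15.
Step 4. [x + 7 = 15] +7 is outermost — subtract 7 both sides. So sub: x = 8.

Answer: x ∈ {8}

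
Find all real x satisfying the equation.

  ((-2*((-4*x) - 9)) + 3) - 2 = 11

Step 1. [((-2*((-4*x) - 9)) + 3) - 2 = 11] peel the -2: add 2 from each side ⇒ sub: (-2*((-4*x) - 9)) + 3 = 13.
Step 2. [(-2*((-4*x) - 9)) + 3 = 13] subtract 3: x sits inside (… + 3), so sub: -2*((-4*x) - 9) = 10.
Step 3. [-2*((-4*x) - 9) = 10] -2·(inner) — divide through by -2, so div: (-4*x) - 9 = -5.
Step 4. [(-4*x) - 9 = -5] 9 comes off first (add 9). So sub: -4*x = 4.
Step 5. [-4*x = 4] divide by the outer -4 ⇒ div: x = -1.

Answer: x ∈ {-1}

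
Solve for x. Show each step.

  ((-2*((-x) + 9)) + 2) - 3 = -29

Step 1. [((-2*((-x) + 9)) + 2) - 3 = -29] the outer -3 inverts by adding 3, so sub: (-2*((-x) + 9)) + 2 = -26.
Step 2. [(-2*((-x) + 9)) + 2 = -26] +2 is outermost — subtract 2 both sides, so sub: -2*((-x) + 9) = -28.
Step 3. [-2*((-x) + 9) = -28] -2·(inner) — divide through by -2, so div: (-x) + 9 = 14.
Step 4. [(-x) + 9 = 14] subtract 9: x sits inside (… + 9). So sub: -x = 5.
Step 5. [-x = 5] LHS negated; negate both sides ⇒ neg: x = -5.

Answer: x ∈ {-5}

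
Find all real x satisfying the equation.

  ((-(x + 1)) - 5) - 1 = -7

Step 1. [((-(x + 1)) - 5) - 1 = -7] 1 comes off first (add 1) ⇒ sub: (-(x + 1)) - 5 = -6.
Step 2. [(-(x + 1)) - 5 = -6] -5 is outermost — add 5 both sides ⇒ sub: -(x + 1) = -1.
Step 3. [-(x + 1) = -1] LHS negated; negate both sides. So neg: x + 1 = 1.
Step 4. [x + 1 = 1] 1 comes off first (subtract 1) ⇒ sub: x = 0.

Answer: x ∈ {0}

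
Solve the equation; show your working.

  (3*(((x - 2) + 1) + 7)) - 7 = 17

Step 1. [(3*(((x - 2) + 1) + 7)) - 7 = 17] the outer -7 inverts by adding 7 ⇒ sub: 3*(((x - 2) + 1) + 7) = 24.
Step 2. [3*(((x - 2) + 1) + 7) = 24] divide by the outer 3, so div: ((x - 2) + 1) + 7 = 8.
Step 3. [((x - 2) + 1) + 7 = 8] 7 comes off first (subtract 7), so sub: (x - 2) + 1 = 1.
Step 4. [(x - 2) + 1 = 1] 1 comes off first (subtract 1) ⇒ sub: x - 2 = 0.
Step 5. [x - 2 = 0] 2 comes off first (add 2). So sub: x = 2.

Answer: x ∈ {2}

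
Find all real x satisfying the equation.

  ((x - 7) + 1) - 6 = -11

Step 1. [((x - 7) + 1) - 6 = -11] the outer -6 inverts by adding 6 ⇒ sub: (x - 7) + 1 = -5.
Step 2. [(x - 7) + 1 = -5] 1 comes off first (subtract 1), so sub: x - 7 = -6.
Step 3. [x - 7 = -6] add 7: x sits inside (… - 7) ⇒ sub: x = 1.

Answer: x ∈ {1}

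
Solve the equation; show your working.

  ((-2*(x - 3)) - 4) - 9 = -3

Step 1. [((-2*(x - 3)) - 4) - 9 = -3] -9 is outermost — add 9 both sides. So sub: (-2*(x - 3)) - 4 = 6.
Step 2. [(-2*(x - 3)) - 4 = 6] the outer -4 inverts by adding 4, so sub: -2*(x - 3) = 10.
Step 3. [-2*(x - 3) = 10] -2 out front; divide by -2. So div: x - 3 = -5.
Step 4. [x - 3 = -5] -3 is outermost — add 3 both sides. So sub: x = -2.

Answer: x ∈ {-2}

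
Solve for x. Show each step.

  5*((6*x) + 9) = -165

Step 1. [5*((6*x) + 9) = -165] 5·(inner) — divide through by 5. So div: (6*x) + 9 = -33.
Step 2. [(6*x) + 9 = -33] subtract 9: x sits inside (… + 9), so sub: 6*x = -42.
Step 3. [6*x = -42] leading coefficient 6: divide by 6 ⇒ div: x = -7.

Answer: x ∈ {-7}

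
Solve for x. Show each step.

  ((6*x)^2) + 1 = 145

Step 1. [((6*x)^2) + 1 = 145] peel the +1: subtract 1 from each side. So sub: (6*x)^2 = 144.
Step 2. [(6*x)^2 = 144] LHS squared, RHS 144 ≥ 0: apply √ (±) ⇒ sqrt: 6*x = 12 or -12.
Step 3. [6*x = 12 or -12] 6 out front; divide by 6, so div: x = 2 or -2.

Answer: x ∈ {-2, 2}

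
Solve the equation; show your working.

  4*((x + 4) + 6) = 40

Step 1. [4*((x + 4) + 6) = 40] 4 out front; divide by 4, so div: (x + 4) + 6 = 10.
Step 2. [(x + 4) + 6 = 10] subtract 6: x sits inside (… + 6). So sub: x + 4 = 4.
Step 3. [x + 4 = 4] 4 comes off first (subtract 4), so sub: x = 0.

Answer: x ∈ {0}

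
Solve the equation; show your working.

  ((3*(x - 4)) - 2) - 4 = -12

Step 1. [((3*(x - 4)) - 2) - 4 = -12] -4 is outermost — add 4 both sides. So sub: (3*(x - 4)) - 2 = -8.
Step 2. [(3*(x - 4)) - 2 = -8] -2 is outermost — add 2 both sides, so sub: 3*(x - 4) = -6.
Step 3. [3*(x - 4) = -6] leading coefficient 3: divide by 3 ⇒ div: x - 4 = -2.
Step 4. [x - 4 = -2] peel the -4: add 4 from each side, so sub: x = 2.

Answer: x ∈ {2}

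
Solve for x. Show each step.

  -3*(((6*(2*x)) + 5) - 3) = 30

Step 1. [-3*(((6*(2*x)) + 5) - 3) = 30] LHS = -3·(…); ÷-3 both sides, so div: ((6*(2*x)) + 5) - 3 = -10.
Step 2. [((6*(2*x)) + 5) - 3 = -10] add 3: x sits inside (… - 3). So sub: (6*(2*x)) + 5 = -7.
Step 3. [(6*(2*x)) + 5 = -7] +5 is outermost — subtract 5 both sides ⇒ sub: 6*(2*x) = -12.
Step 4. [6*(2*x) = -12] 6 out front; divide by 6. So div: 2*x = -2.
Step 5. [2*x = -2] LHS = 2·(…); ÷2 both sides ⇒ div: x = -1.

Answer: x ∈ {-1}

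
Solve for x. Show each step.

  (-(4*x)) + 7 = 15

Step 1. [(-(4*x)) + 7 = 15] subtract 7: x sits inside (… + 7), so sub: -(4*x) = 8.
Step 2. [-(4*x) = 8] leading − — multiply by −1. So neg: 4*x = -8.
Step 3. [4*x = -8] 4 out front; divide by 4. So div: x = -2.

Answer: x ∈ {-2}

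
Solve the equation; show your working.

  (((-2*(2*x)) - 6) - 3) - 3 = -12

Step 1. [(((-2*(2*x)) - 6) - 3) - 3 = -12] peel the -3: add 3 from each side. So sub: ((-2*(2*x)) - 6) - 3 = -9.
Step 2. [((-2*(2*x)) - 6) - 3 = -9] 3 comes off first (add 3), so sub: (-2*(2*x)) - 6 = -6.
Step 3. [(-2*(2*x)) - 6 = -6] -2 | LHS and -2 | -6: pull -2 out. So factor: (2*x) + 3 = 3.
Step 4. [(2*x) + 3 = 3] 3 comes off first (subtract 3), so sub: 2*x = 0.
Step 5. [2*x = 0] LHS = 2·(…); ÷2 both sides ⇒ div: x = 0.

Answer: x ∈ {0}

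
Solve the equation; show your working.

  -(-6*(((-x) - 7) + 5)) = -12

Step 1. [-(-6*(((-x) - 7) + 5)) = -12] leading − — multiply by −1. So neg: -6*(((-x) - 7) + 5) = 12.
Step 2. [-6*(((-x) - 7) + 5) = 12] leading coefficient -6: divide by -6. So div: ((-x) - 7) + 5 = -2.
Step 3. [((-x) - 7) + 5 = -2] +5 is outermost — subtract 5 both sides. So sub: (-x) - 7 = -7.
Step 4. [(-x) - 7 = -7] the outer -7 inverts by adding 7. So sub: -x = 0.
Step 5. [-x = 0] leading − — multiply by −1, so neg: x = 0.

Answer: x ∈ {0}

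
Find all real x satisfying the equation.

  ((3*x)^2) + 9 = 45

Step 1. [((3*x)^2) + 9 = 45] the outer +9 inverts by subtracting 9, so sub: (3*x)^2 = 36.
Step 2. [(3*x)^2 = 36] LHS squared, RHS 36 ≥ 0: apply √ (±) ⇒ sqrt: 3*x = 6 or -6.
Step 3. [3*x = 6 or -6] 3 out front; divide by 3. So div: x = 2 or -2.

Answer: x ∈ {-2, 2}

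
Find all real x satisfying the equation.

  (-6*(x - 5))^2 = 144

Step 1. [(-6*(x - 5))^2 = 144] √ both sides: 144 ≥ 0 gives two branches ⇒ sqrt: -6*(x - 5) = 12 or -12.
Step 2. [-6*(x - 5) = 12 or -12] LHS = -6·(…); ÷-6 both sides. So div: x - 5 = -2 or 2.
Step 3. [x - 5 = -2 or 2] 5 comes off first (add 5) ⇒ sub: x = 3 or 7.

Answer: x ∈ {3, 7}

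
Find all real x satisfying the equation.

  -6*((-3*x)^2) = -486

Step 1. [-6*((-3*x)^2) = -486] divide by the outer -6 ⇒ div: (-3*x)^2 = 81.
Step 2. [(-3*x)^2 = 81] 81 ≥ 0, LHS is (·)² — take ±√ ⇒ sqrt: -3*x = 9 or -9.
Step 3. [-3*x = 9 or -9] leading coefficient -3: divide by -3, so div: x = -3 or 3.

Answer: x ∈ {-3, 3}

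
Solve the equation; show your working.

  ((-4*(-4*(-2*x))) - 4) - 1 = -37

Step 1. [((-4*(-4*(-2*x))) - 4) - 1 = -37] peel the -1: add 1 from each side, so sub: (-4*(-4*(-2*x))) - 4 = -36.
Step 2. [(-4*(-4*(-2*x))) - 4 = -36] the outer -4 inverts by adding 4. So sub: -4*(-4*(-2*x)) = -32.
Step 3. [-4*(-4*(-2*x)) = -32] -4·(inner) — divide through by -4. So div: -4*(-2*x) = 8.
Step 4. [-4*(-2*x) = 8] divide by the outer -4. So div: -2*x = -2.
Step 5. [-2*x = -2] divide by the outer -2 ⇒ div: x = 1.

Answer: x ∈ {1}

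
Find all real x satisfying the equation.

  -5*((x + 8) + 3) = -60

Step 1. [-5*((x + 8) + 3) = -60] -5·(inner) — divide through by -5 ⇒ div: (x + 8) + 3 = 12.
Step 2. [(x + 8) + 3 = 12] 3 comes off first (subtract 3), so sub: x + 8 = 9.
Step 3. [x + 8 = 9] peel the +8: subtract 8 from each side ⇒ sub: x = 1.

Answer: x ∈ {1}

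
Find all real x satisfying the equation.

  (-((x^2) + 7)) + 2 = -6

Step 1. [(-((x^2) + 7)) + 2 = -6] peel the +2: subtract 2 from each side ⇒ sub: -((x^2) + 7) = -8.
Step 2. [-((x^2) + 7) = -8] LHS negated; negate both sides, so neg: (x^2) + 7 = 8.
Step 3. [(x^2) + 7 = 8] +7 is outermost — subtract 7 both sides ⇒ sub: x^2 = 1.
Step 4. [x^2 = 1] √ both sides: 1 ≥ 0 gives two branches. So sqrt: x = 1 or -1.

Answer: x ∈ {-1, 1}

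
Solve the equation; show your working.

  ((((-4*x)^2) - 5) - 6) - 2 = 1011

Step 1. [((((-4*x)^2) - 5) - 6) - 2 = 1011] 2 comes off first (add 2), so sub: (((-4*x)^2) - 5) - 6 = 1013.
Step 2. [(((-4*x)^2) - 5) - 6 = 1013] 6 comes off first (add 6), so sub: ((-4*x)^2) - 5 = 1019.
Step 3. [((-4*x)^2) - 5 = 1019] 5 comes off first (add 5) ⇒ sub: (-4*x)^2 = 1024.
Step 4. [(-4*x)^2 = 1024] √ both sides: 1024 ≥ 0 gives two branches. So sqrt: -4*x = 32 or -32.
Step 5. [-4*x = 32 or -32] LHS = -4·(…); ÷-4 both sides, so div: x = -8 or 8.

Answer: x ∈ {-8, 8}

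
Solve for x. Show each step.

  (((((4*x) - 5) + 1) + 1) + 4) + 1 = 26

Step 1. [(((((4*x) - 5) + 1) + 1) + 4) + 1 = 26] peel the +1: subtract 1 from each side, so sub: ((((4*x) - 5) + 1) + 1) + 4 = 25.
Step 2. [((((4*x) - 5) + 1) + 1) + 4 = 25] +4 is outermost — subtract 4 both sides. So sub: (((4*x) - 5) + 1) + 1 = 21.
Step 3. [(((4*x) - 5) + 1) + 1 = 21] 1 comes off first (subtract 1) ⇒ sub: ((4*x) - 5) + 1 = 20.
Step 4. [((4*x) - 5) + 1 = 20] the outer +1 inverts by subtracting 1. So sub: (4*x) - 5 = 19.
Step 5. [(4*x) - 5 = 19] the outer -5 inverts by adding 5. So sub: 4*x = 24.
Step 6. [4*x = 24] leading coefficient 4: divide by 4 ⇒ div: x = 6.

Answer: x ∈ {6}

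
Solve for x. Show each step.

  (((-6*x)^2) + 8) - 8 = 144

Step 1. [(((-6*x)^2) + 8) - 8 = 144] 8 comes off first (add 8) ⇒ sub: ((-6*x)^2) + 8 = 152.
Step 2. [((-6*x)^2) + 8 = 152] +8 is outermost — subtract 8 both sides. So sub: (-6*x)^2 = 144.
Step 3. [(-6*x)^2 = 144] 144 ≥ 0, LHS is (·)² — take ±√. So sqrt: -6*x = 12 or -12.
Step 4. [-6*x = 12 or -12] -6·(inner) — divide through by -6. So div: x = -2 or 2.

Answer: x ∈ {-2, 2}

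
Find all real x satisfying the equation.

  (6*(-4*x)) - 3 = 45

Step 1. [(6*(-4*x)) - 3 = 45] add 3: x sits inside (… - 3), so sub: 6*(-4*x) = 48.
Step 2. [6*(-4*x) = 48] divide by the outer 6, so div: -4*x = 8.
Step 3. [-4*x = 8] -4 out front; divide by -4 ⇒ div: x = -2.

Answer: x ∈ {-2}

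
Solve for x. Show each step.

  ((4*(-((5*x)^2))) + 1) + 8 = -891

Step 1. [((4*(-((5*x)^2))) + 1) + 8 = -891] +8 is outermost — subtract 8 both sides, so sub: (4*(-((5*x)^2))) + 1 = -899.
Step 2. [(4*(-((5*x)^2))) + 1 = -899] peel the +1: subtract 1 from each side, so sub: 4*(-((5*x)^2)) = -900.
Step 3. [4*(-((5*x)^2)) = -900] divide by the outer 4, so div: -((5*x)^2) = -225.
Step 4. [-((5*x)^2) = -225] flip signs both sides. So neg: (5*x)^2 = 225.
Step 5. [(5*x)^2 = 225] LHS squared, RHS 225 ≥ 0: apply √ (±). So sqrt: 5*x = 15 or -15.
Step 6. [5*x = 15 or -15] divide by the outer 5, so div: x = 3 or -3.

Answer: x ∈ {-3, 3}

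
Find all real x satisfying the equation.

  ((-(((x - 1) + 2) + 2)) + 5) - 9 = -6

Step 1. [((-(((x - 1) + 2) + 2)) + 5) - 9 = -6] -9 is outermost — add 9 both sides. So sub: (-(((x - 1) + 2) + 2)) + 5 = 3.
Step 2. [(-(((x - 1) + 2) + 2)) + 5 = 3] +5 is outermost — subtract 5 both sides, so sub: -(((x - 1) + 2) + 2) = -2.
Step 3. [-(((x - 1) + 2) + 2) = -2] flip signs both sides. So neg: ((x - 1) + 2) + 2 = 2.
Step 4. [((x - 1) + 2) + 2 = 2] subtract 2: x sits inside (… + 2) ⇒ sub: (x - 1) + 2 = 0.
Step 5. [(x - 1) + 2 = 0] subtract 2: x sits inside (… + 2) ⇒ sub: x - 1 = -2.
Step 6. [x - 1 = -2] peel the -1: add 1 from each side ⇒ sub: x = -1.

Answer: x ∈ {-1}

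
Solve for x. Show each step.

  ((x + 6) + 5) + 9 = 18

Step 1. [((x + 6) + 5) + 9 = 18] subtract 9: x sits inside (… + 9) ⇒ sub: (x + 6) + 5 = 9.
Step 2. [(x + 6) + 5 = 9] peel the +5: subtract 5 from each side, so sub: x + 6 = 4.
Step 3. [x + 6 = 4] subtract 6: x sits inside (… + 6), so sub: x = -2.

Answer: x ∈ {-2}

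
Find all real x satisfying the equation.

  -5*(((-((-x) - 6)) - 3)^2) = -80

Step 1. [-5*(((-((-x) - 6)) - 3)^2) = -80] LHS = -5·(…); ÷-5 both sides, so div: ((-((-x) - 6)) - 3)^2 = 16.
Step 2. [((-((-x) - 6)) - 3)^2 = 16] √ both sides: 16 ≥ 0 gives two branches ⇒ sqrt: (-((-x) - 6)) - 3 = 4 or -4.
Step 3. [(-((-x) - 6)) - 3 = 4 or -4] the outer -3 inverts by adding 3, so sub: -((-x) - 6) = 7 or -1.
Step 4. [-((-x) - 6) = 7 or -1] leading − — multiply by −1. So neg: (-x) - 6 = -7 or 1.
Step 5. [(-x) - 6 = -7 or 1] the outer -6 inverts by adding 6. So sub: -x = -1 or 7.
Step 6. [-x = -1 or 7] flip signs both sides, so neg: x = 1 or -7.

Answer: x ∈ {-7, 1}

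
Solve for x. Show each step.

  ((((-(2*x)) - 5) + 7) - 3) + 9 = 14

Step 1. [((((-(2*x)) - 5) + 7) - 3) + 9 = 14] 9 comes off first (subtract 9) ⇒ sub: (((-(2*x)) - 5) + 7) - 3 = 5.
Step 2. [(((-(2*x)) - 5) + 7) - 3 = 5] the outer -3 inverts by adding 3, so sub: ((-(2*x)) - 5) + 7 = 8.
Step 3. [((-(2*x)) - 5) + 7 = 8] +7 is outermost — subtract 7 both sides ⇒ sub: (-(2*x)) - 5 = 1.
Step 4. [(-(2*x)) - 5 = 1] the outer -5 inverts by adding 5. So sub: -(2*x) = 6.
Step 5. [-(2*x) = 6] LHS negated; negate both sides, so neg: 2*x = -6.
Step 6. [2*x = -6] LHS = 2·(…); ÷2 both sides. So div: x = -3.

Answer: x ∈ {-3}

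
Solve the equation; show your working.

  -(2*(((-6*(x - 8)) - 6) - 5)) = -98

Step 1. [-(2*(((-6*(x - 8)) - 6) - 5)) = -98] leading − — multiply by −1, so neg: 2*(((-6*(x - 8)) - 6) - 5) = 98.
Step 2. [2*(((-6*(x - 8)) - 6) - 5) = 98] 2 out front; divide by 2 ⇒ div: ((-6*(x - 8)) - 6) - 5 = 49.
Step 3. [((-6*(x - 8)) - 6) - 5 = 49] 5 comes off first (add 5), so sub: (-6*(x - 8)) - 6 = 54.
Step 4. [(-6*(x - 8)) - 6 = 54] common factor -6 (LHS and 54) — divide through. So factor: (x - 8) + 1 = -9.
Step 5. [(x - 8) + 1 = -9] subtract 1: x sits inside (… + 1) ⇒ sub: x - 8 = -10.
Step 6. [x - 8 = -10] -8 is outermost — add 8 both sides. So sub: x = -2.

Answer: x ∈ {-2}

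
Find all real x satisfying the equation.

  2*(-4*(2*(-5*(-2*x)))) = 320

Step 1. [2*(-4*(2*(-5*(-2*x)))) = 320] divide by the outer 2. So div: -4*(2*(-5*(-2*x))) = 160.
Step 2. [-4*(2*(-5*(-2*x))) = 160] LHS = -4·(…); ÷-4 both sides, so div: 2*(-5*(-2*x)) = -40.
Step 3. [2*(-5*(-2*x)) = -40] divide by the outer 2 ⇒ div: -5*(-2*x) = -20.
Step 4. [-5*(-2*x) = -20] divide by the outer -5. So div: -2*x = 4.
Step 5. [-2*x = 4] -2·(inner) — divide through by -2. So div: x = -2.

Answer: x ∈ {-2}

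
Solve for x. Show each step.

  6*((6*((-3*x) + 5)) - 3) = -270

Step 1. [6*((6*((-3*x) + 5)) - 3) = -270] leading coefficient 6: divide by 6 ⇒ div: (6*((-3*x) + 5)) - 3 = -45.
Step 2. [(6*((-3*x) + 5)) - 3 = -45] peel the -3: add 3 from each side. So sub: 6*((-3*x) + 5) = -42.
Step 3. [6*((-3*x) + 5) = -42] leading coefficient 6: divide by 6. So div: (-3*x) + 5 = -7.
Step 4. [(-3*x) + 5 = -7] peel the +5: subtract 5 from each side ⇒ sub: -3*x = -12.
Step 5. [-3*x = -12] -3·(inner) — divide through by -3 ⇒ div: x = 4.

Answer: x ∈ {4}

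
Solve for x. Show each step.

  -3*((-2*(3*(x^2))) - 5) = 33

Step 1. [-3*((-2*(3*(x^2))) - 5) = 33] -3 out front; divide by -3 ⇒ div: (-2*(3*(x^2))) - 5 = -11.
Step 2. [(-2*(3*(x^2))) - 5 = -11] 5 comes off first (add 5). So sub: -2*(3*(x^2)) = -6.
Step 3. [-2*(3*(x^2)) = -6] leading coefficient -2: divide by -2. So div: 3*(x^2) = 3.
Step 4. [3*(x^2) = 3] divide by the outer 3 ⇒ div: x^2 = 1.
Step 5. [x^2 = 1] √ both sides: 1 ≥ 0 gives two branches, so sqrt: x = 1 or -1.

Answer: x ∈ {-1, 1}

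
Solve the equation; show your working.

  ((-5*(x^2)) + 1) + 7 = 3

Step 1. [((-5*(x^2)) + 1) + 7 = 3] +7 is outermost — subtract 7 both sides ⇒ sub: (-5*(x^2)) + 1 = -4.
Step 2. [(-5*(x^2)) + 1 = -4] peel the +1: subtract 1 from each side, so sub: -5*(x^2) = -5.
Step 3. [-5*(x^2) = -5] divide by the outer -5. So div: x^2 = 1.
Step 4. [x^2 = 1] √ both sides: 1 ≥ 0 gives two branches, so sqrt: x = 1 or -1.

Answer: x ∈ {-1, 1}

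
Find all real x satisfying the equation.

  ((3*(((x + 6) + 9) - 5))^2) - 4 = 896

Step 1. [((3*(((x + 6) + 9) - 5))^2) - 4 = 896] peel the -4: add 4 from each side. So sub: (3*(((x + 6) + 9) - 5))^2 = 900.
Step 2. [(3*(((x + 6) + 9) - 5))^2 = 900] LHS squared, RHS 900 ≥ 0: apply √ (±), so sqrt: 3*(((x + 6) + 9) - 5) = 30 or -30.
Step 3. [3*(((x + 6) + 9) - 5) = 30 or -30] 3 out front; divide by 3 ⇒ div: ((x + 6) + 9) - 5 = 10 or -10.
Step 4. [((x + 6) + 9) - 5 = 10 or -10] the outer -5 inverts by adding 5. So sub: (x + 6) + 9 = 15 or -5.
Step 5. [(x + 6) + 9 = 15 or -5] +9 is outermost — subtract 9 both sides. So sub: x + 6 = 6 or -14.
Step 6. [x + 6 = 6 or -14] the outer +6 inverts by subtracting 6 ⇒ sub: x = 0 or -20.

Answer: x ∈ {-20, 0}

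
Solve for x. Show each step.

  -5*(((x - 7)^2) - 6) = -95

Step 1. [-5*(((x - 7)^2) - 6) = -95] leading coefficient -5: divide by -5, so div: ((x - 7)^2) - 6 = 19.
Step 2. [((x - 7)^2) - 6 = 19] add 6: x sits inside (… - 6) ⇒ sub: (x - 7)^2 = 25.
Step 3. [(x - 7)^2 = 25] LHS squared, RHS 25 ≥ 0: apply √ (±). So sqrt: x - 7 = 5 or -5.
Step 4. [x - 7 = 5 or -5] add 7: x sits inside (… - 7), so sub: x = 12 or 2.

Answer: x ∈ {2, 12}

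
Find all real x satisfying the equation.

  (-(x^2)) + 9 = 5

Step 1. [(-(x^2)) + 9 = 5] peel the +9: subtract 9 from each side. So sub: -(x^2) = -4.
Step 2. [-(x^2) = -4] LHS negated; negate both sides ⇒ neg: x^2 = 4.
Step 3. [x^2 = 4] √ both sides: 4 ≥ 0 gives two branches, so sqrt: x = 2 or -2.

Answer: x ∈ {-2, 2}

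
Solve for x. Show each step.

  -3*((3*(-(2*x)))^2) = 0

Step 1. [-3*((3*(-(2*x)))^2) = 0] -3 out front; divide by -3, so div: (3*(-(2*x)))^2 = 0.
Step 2. [(3*(-(2*x)))^2 = 0] √ both sides: 0 ≥ 0 gives two branches ⇒ sqrt: 3*(-(2*x)) = 0.
Step 3. [3*(-(2*x)) = 0] LHS = 3·(…); ÷3 both sides. So div: -(2*x) = 0.
Step 4. [-(2*x) = 0] LHS negated; negate both sides ⇒ neg: 2*x = 0.
Step 5. [2*x = 0] LHS = 2·(…); ÷2 both sides. So div: x = 0.

Answer: x ∈ {0}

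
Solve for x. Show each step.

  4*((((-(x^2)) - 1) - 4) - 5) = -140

Step 1. [4*((((-(x^2)) - 1) - 4) - 5) = -140] leading coefficient 4: divide by 4. So div: (((-(x^2)) - 1) - 4) - 5 = -35.
Step 2. [(((-(x^2)) - 1) - 4) - 5 = -35] 5 comes off first (add 5) ⇒ sub: ((-(x^2)) - 1) - 4 = -30.
Step 3. [((-(x^2)) - 1) - 4 = -30] peel the -4: add 4 from each side, so sub: (-(x^2)) - 1 = -26.
Step 4. [(-(x^2)) - 1 = -26] 1 comes off first (add 1). So sub: -(x^2) = -25.
Step 5. [-(x^2) = -25] flip signs both sides, so neg: x^2 = 25.
Step 6. [x^2 = 25] √ both sides: 25 ≥ 0 gives two branches ⇒ sqrt: x = 5 or -5.

Answer: x ∈ {-5, 5}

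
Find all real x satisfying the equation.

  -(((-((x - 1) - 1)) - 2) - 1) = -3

Step 1. [-(((-((x - 1) - 1)) - 2) - 1) = -3] flip signs both sides ⇒ neg: ((-((x - 1) - 1)) - 2) - 1 = 3.
Step 2. [((-((x - 1) - 1)) - 2) - 1 = 3] -1 is outermost — add 1 both sides ⇒ sub: (-((x - 1) - 1)) - 2 = 4.
Step 3. [(-((x - 1) - 1)) - 2 = 4] -2 is outermost — add 2 both sides ⇒ sub: -((x - 1) - 1) = 6.
Step 4. [-((x - 1) - 1) = 6] flip signs both sides. So neg: (x - 1) - 1 = -6.
Step 5. [(x - 1) - 1 = -6] 1 comes off first (add 1) ⇒ sub: x - 1 = -5.
Step 6. [x - 1 = -5] 1 comes off first (add 1) ⇒ sub: x = -4.

Answer: x ∈ {-4}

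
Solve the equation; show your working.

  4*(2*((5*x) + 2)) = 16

Step 1. [4*(2*((5*x) + 2)) = 16] 4·(inner) — divide through by 4, so div: 2*((5*x) + 2) = 4.
Step 2. [2*((5*x) + 2) = 4] 2·(inner) — divide through by 2, so div: (5*x) + 2 = 2.
Step 3. [(5*x) + 2 = 2] peel the +2: subtract 2 from each side, so sub: 5*x = 0.
Step 4. [5*x = 0] 5·(inner) — divide through by 5, so div: x = 0.

Answer: x ∈ {0}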